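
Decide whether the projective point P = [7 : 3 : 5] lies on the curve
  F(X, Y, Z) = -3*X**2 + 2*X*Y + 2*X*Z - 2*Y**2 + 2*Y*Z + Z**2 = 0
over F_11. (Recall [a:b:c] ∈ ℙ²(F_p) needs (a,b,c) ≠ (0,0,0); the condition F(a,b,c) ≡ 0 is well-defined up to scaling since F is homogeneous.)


F(7,3,5) ≡ 2 (mod 11); P is NOT on the curve.

Evaluate F(7, 3, 5) term-by-term (mod 11).
  -3*X**2 ↦ -3·49·1·1 = -147
  2*X*Y ↦ 2·7·3·1 = 42
  2*X*Z ↦ 2·7·1·5 = 70
  -2*Y**2 ↦ -2·1·9·1 = -18
  2*Y*Z ↦ 2·1·3·5 = 30
  Z**2 ↦ 1·1·1·25 = 25
Sum: F(7, 3, 5) = (-147) + (42) + (70) + (-18) + (30) + (25) = 2.
Reducing mod 11: 2 ≡ 2 (mod 11).
Since F(a, b, c) ≡ 2 ≠ 0 (mod 11), P does NOT lie on the curve.


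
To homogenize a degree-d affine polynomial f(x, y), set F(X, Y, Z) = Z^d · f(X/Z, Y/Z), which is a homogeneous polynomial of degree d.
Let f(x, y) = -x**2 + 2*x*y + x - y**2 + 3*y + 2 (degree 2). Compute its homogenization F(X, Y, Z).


F(X, Y, Z) = -X**2 + 2*X*Y + X*Z - Y**2 + 3*Y*Z + 2*Z**2

deg(f) = 2.
Substitute x = X/Z, y = Y/Z into f, then multiply by Z^2.
  monomial -1·x^2·y^0 ↦ -1·X^2·Y^0·Z^0.
  monomial 2·x^1·y^1 ↦ 2·X^1·Y^1·Z^0.
  monomial 1·x^1·y^0 ↦ 1·X^1·Y^0·Z^1.
  monomial -1·x^0·y^2 ↦ -1·X^0·Y^2·Z^0.
  monomial 3·x^0·y^1 ↦ 3·X^0·Y^1·Z^1.
  monomial 2·x^0·y^0 ↦ 2·X^0·Y^0·Z^2.
Collecting: F(X, Y, Z) = -X**2 + 2*X*Y + X*Z - Y**2 + 3*Y*Z + 2*Z**2.


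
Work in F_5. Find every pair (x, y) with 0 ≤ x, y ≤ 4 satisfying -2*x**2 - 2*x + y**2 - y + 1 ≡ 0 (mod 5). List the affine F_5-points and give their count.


Affine F_5-points: {(2, 3)}; count = 1.

For each of the 25 pairs (x, y) ∈ F_5², evaluate f(x, y) mod 5. Record the zeros.
  x = 0: [0↦1, 1↦1, 2↦3, 3↦2, 4↦3]  zeros at y ∈ ∅
  x = 1: [0↦2, 1↦2, 2↦4, 3↦3, 4↦4]  zeros at y ∈ ∅
  x = 2: [0↦4, 1↦4, 2↦1, 3↦0, 4↦1]  zeros at y ∈ {3}
  x = 3: [0↦2, 1↦2, 2↦4, 3↦3, 4↦4]  zeros at y ∈ ∅
  x = 4: [0↦1, 1↦1, 2↦3, 3↦2, 4↦3]  zeros at y ∈ ∅
Collecting zeros: affine points = {(2, 3)}.
Total count |C(F_5)_aff| = 1.


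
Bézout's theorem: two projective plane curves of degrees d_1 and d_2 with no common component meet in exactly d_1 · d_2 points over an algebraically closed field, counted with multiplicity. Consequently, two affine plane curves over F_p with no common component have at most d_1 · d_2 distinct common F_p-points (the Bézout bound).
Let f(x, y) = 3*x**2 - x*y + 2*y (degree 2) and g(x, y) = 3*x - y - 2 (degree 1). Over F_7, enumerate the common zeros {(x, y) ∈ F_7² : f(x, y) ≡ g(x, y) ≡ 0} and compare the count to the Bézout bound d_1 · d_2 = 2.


Common zeros: {(4, 3)}; count = 1; Bézout bound = 2.

deg(f) = 2, deg(g) = 1, so Bézout bound = 2.
Scan x ∈ F_7. For each x, list the y ∈ F_7 with f(x, y) ≡ 0 and those with g(x, y) ≡ 0 (mod 7); the common zeros in that column are the intersection.
  x = 0: f ≡ 0 at y ∈ {0}; g ≡ 0 at y ∈ {5}; common: ∅.
  x = 1: f ≡ 0 at y ∈ {4}; g ≡ 0 at y ∈ {1}; common: ∅.
  x = 2: f ≡ 0 at y ∈ ∅; g ≡ 0 at y ∈ {4}; common: ∅.
  x = 3: f ≡ 0 at y ∈ {6}; g ≡ 0 at y ∈ {0}; common: ∅.
  x = 4: f ≡ 0 at y ∈ {3}; g ≡ 0 at y ∈ {3}; common: {3}.
  x = 5: f ≡ 0 at y ∈ {4}; g ≡ 0 at y ∈ {6}; common: ∅.
  x = 6: f ≡ 0 at y ∈ {6}; g ≡ 0 at y ∈ {2}; common: ∅.
Collecting: common zeros = {(4, 3)}, so the count is 1.
Comparison with the Bézout bound: 1 ≤ 2 = deg(f)·deg(g), as expected for curves with no common component (the affine F_7-count falls short of the bound because intersections may lie at infinity, over extension fields, or carry multiplicity).


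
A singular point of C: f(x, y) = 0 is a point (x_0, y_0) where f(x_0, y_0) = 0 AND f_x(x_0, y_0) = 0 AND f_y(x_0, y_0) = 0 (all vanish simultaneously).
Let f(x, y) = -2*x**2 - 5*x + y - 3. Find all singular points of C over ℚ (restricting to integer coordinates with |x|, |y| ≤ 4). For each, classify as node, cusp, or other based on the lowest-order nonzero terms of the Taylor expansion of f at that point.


No singular points in the scanned grid; C is smooth there.

Compute partial derivatives:
  f_x = -4*x - 5.
  f_y = 1.
f_y = 1 is a nonzero constant, so f_y never vanishes: no point (x, y) can satisfy f = f_x = f_y = 0. In particular no (x, y) ∈ {−4, ..., 4}² is singular; the curve is smooth.


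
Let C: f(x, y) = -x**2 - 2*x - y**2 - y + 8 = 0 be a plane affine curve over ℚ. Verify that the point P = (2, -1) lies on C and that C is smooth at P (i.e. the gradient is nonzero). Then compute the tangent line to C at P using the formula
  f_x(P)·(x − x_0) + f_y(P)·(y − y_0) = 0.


Tangent line at P: -6*x + y + 13 = 0.

Step 1: f(2, -1) = 0, so P lies on C.
Step 2: partial derivatives
  f_x(x, y) = -2*x - 2, f_y(x, y) = -2*y - 1.
  f_x(P) = -6, f_y(P) = 1 (gradient nonzero, so P is smooth).
Step 3: tangent line at P: -6·(x − 2) + 1·(y − -1) = 0.
Expanding: -6*x + y + 13 = 0.


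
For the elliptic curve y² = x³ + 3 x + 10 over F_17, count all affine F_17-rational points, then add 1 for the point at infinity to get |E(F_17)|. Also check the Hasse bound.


Affine points = {(4, 1), (4, 16), (7, 0), (8, 6), (8, 11), (9, 1), (9, 16), (13, 6), (13, 11), (14, 5), (14, 12), (15, 8), (15, 9)}; affine count = 13; |E(F_17)| = 14.

Discriminant check: Δ ∝ 4a³ + 27b² = 4·3³ + 27·10² = 4·27 + 27·100 ≡ 3 (mod 17). Nonzero ⇒ E is nonsingular.
For each x ∈ F_17, compute rhs = x³ + 3·x + 10 mod 17, then count y ∈ F_17 with y² ≡ rhs.
  x = 0: rhs = 10, matching y values: none (0 points).
  x = 1: rhs = 14, matching y values: none (0 points).
  x = 2: rhs = 7, matching y values: none (0 points).
  x = 3: rhs = 12, matching y values: none (0 points).
  x = 4: rhs = 1, matching y values: 1, 16 (2 points).
  x = 5: rhs = 14, matching y values: none (0 points).
  x = 6: rhs = 6, matching y values: none (0 points).
  x = 7: rhs = 0, matching y values: 0 (1 points).
  x = 8: rhs = 2, matching y values: 6, 11 (2 points).
  x = 9: rhs = 1, matching y values: 1, 16 (2 points).
  x = 10: rhs = 3, matching y values: none (0 points).
  x = 11: rhs = 14, matching y values: none (0 points).
  x = 12: rhs = 6, matching y values: none (0 points).
  x = 13: rhs = 2, matching y values: 6, 11 (2 points).
  x = 14: rhs = 8, matching y values: 5, 12 (2 points).
  x = 15: rhs = 13, matching y values: 8, 9 (2 points).
  x = 16: rhs = 6, matching y values: none (0 points).
Total affine count: 13.
Full point count |E(F_17)| = 13 + 1 = 14.
Hasse bound: |14 − (17+1)| = |-4| = 4 ≤ 2√17 ≈ 8.2462 ✓.


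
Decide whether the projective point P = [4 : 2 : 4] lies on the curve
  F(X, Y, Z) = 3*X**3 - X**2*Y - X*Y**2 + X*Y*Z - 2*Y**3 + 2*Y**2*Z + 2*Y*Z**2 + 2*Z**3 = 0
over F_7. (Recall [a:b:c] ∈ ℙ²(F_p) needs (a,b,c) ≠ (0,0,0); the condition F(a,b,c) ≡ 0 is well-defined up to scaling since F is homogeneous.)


F(4,2,4) ≡ 6 (mod 7); P is NOT on the curve.

Evaluate F(4, 2, 4) term-by-term (mod 7).
  3*X**3 ↦ 3·64·1·1 = 192
  -X**2*Y ↦ -1·16·2·1 = -32
  -X*Y**2 ↦ -1·4·4·1 = -16
  X*Y*Z ↦ 1·4·2·4 = 32
  -2*Y**3 ↦ -2·1·8·1 = -16
  2*Y**2*Z ↦ 2·1·4·4 = 32
  2*Y*Z**2 ↦ 2·1·2·16 = 64
  2*Z**3 ↦ 2·1·1·64 = 128
Sum: F(4, 2, 4) = (192) + (-32) + (-16) + (32) + (-16) + (32) + (64) + (128) = 384.
Reducing mod 7: 384 ≡ 6 (mod 7).
Since F(a, b, c) ≡ 6 ≠ 0 (mod 7), P does NOT lie on the curve.


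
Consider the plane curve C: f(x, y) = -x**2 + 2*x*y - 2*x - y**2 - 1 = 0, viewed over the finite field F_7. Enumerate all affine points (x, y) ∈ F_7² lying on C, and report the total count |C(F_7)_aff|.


Affine F_7-points: {(1, 3), (1, 6), (2, 5), (2, 6), (3, 3), (6, 0), (6, 5)}; count = 7.

For each of the 49 pairs (x, y) ∈ F_7², evaluate f(x, y) mod 7. Record the zeros.
  x = 0: [0↦6, 1↦5, 2↦2, 3↦4, 4↦4, 5↦2, 6↦5]  zeros at y ∈ ∅
  x = 1: [0↦3, 1↦4, 2↦3, 3↦0, 4↦2, 5↦2, 6↦0]  zeros at y ∈ {3, 6}
  x = 2: [0↦5, 1↦1, 2↦2, 3↦1, 4↦5, 5↦0, 6↦0]  zeros at y ∈ {5, 6}
  x = 3: [0↦5, 1↦3, 2↦6, 3↦0, 4↦6, 5↦3, 6↦5]  zeros at y ∈ {3}
  x = 4: [0↦3, 1↦3, 2↦1, 3↦4, 4↦5, 5↦4, 6↦1]  zeros at y ∈ ∅
  x = 5: [0↦6, 1↦1, 2↦1, 3↦6, 4↦2, 5↦3, 6↦2]  zeros at y ∈ ∅
  x = 6: [0↦0, 1↦4, 2↦6, 3↦6, 4↦4, 5↦0, 6↦1]  zeros at y ∈ {0, 5}
Collecting zeros: affine points = {(1, 3), (1, 6), (2, 5), (2, 6), (3, 3), (6, 0), (6, 5)}.
Total count |C(F_7)_aff| = 7.


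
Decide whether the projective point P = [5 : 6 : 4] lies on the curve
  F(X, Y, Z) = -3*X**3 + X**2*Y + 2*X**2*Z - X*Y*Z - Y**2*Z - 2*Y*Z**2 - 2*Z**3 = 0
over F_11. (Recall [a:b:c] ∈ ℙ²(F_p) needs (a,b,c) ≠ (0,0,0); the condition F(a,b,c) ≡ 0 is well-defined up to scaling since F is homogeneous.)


F(5,6,4) ≡ 7 (mod 11); P is NOT on the curve.

Evaluate F(5, 6, 4) term-by-term (mod 11).
  -3*X**3 ↦ -3·125·1·1 = -375
  X**2*Y ↦ 1·25·6·1 = 150
  2*X**2*Z ↦ 2·25·1·4 = 200
  -X*Y*Z ↦ -1·5·6·4 = -120
  -Y**2*Z ↦ -1·1·36·4 = -144
  -2*Y*Z**2 ↦ -2·1·6·16 = -192
  -2*Z**3 ↦ -2·1·1·64 = -128
Sum: F(5, 6, 4) = (-375) + (150) + (200) + (-120) + (-144) + (-192) + (-128) = -609.
Reducing mod 11: -609 ≡ 7 (mod 11).
Since F(a, b, c) ≡ 7 ≠ 0 (mod 11), P does NOT lie on the curve.


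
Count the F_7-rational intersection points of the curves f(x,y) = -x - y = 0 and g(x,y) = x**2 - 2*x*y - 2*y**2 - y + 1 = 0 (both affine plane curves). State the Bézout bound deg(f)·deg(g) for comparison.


Common zeros: {(2, 5), (4, 3)}; count = 2; Bézout bound = 2.

deg(f) = 1, deg(g) = 2, so Bézout bound = 2.
Scan x ∈ F_7. For each x, list the y ∈ F_7 with f(x, y) ≡ 0 and those with g(x, y) ≡ 0 (mod 7); the common zeros in that column are the intersection.
  x = 0: f ≡ 0 at y ∈ {0}; g ≡ 0 at y ∈ {4, 6}; common: ∅.
  x = 1: f ≡ 0 at y ∈ {6}; g ≡ 0 at y ∈ {4, 5}; common: ∅.
  x = 2: f ≡ 0 at y ∈ {5}; g ≡ 0 at y ∈ {3, 5}; common: {5}.
  x = 3: f ≡ 0 at y ∈ {4}; g ≡ 0 at y ∈ ∅; common: ∅.
  x = 4: f ≡ 0 at y ∈ {3}; g ≡ 0 at y ∈ {3}; common: {3}.
  x = 5: f ≡ 0 at y ∈ {2}; g ≡ 0 at y ∈ {6}; common: ∅.
  x = 6: f ≡ 0 at y ∈ {1}; g ≡ 0 at y ∈ ∅; common: ∅.
Collecting: common zeros = {(2, 5), (4, 3)}, so the count is 2.
Comparison with the Bézout bound: 2 ≤ 2 = deg(f)·deg(g), as expected for curves with no common component (the bound is attained).


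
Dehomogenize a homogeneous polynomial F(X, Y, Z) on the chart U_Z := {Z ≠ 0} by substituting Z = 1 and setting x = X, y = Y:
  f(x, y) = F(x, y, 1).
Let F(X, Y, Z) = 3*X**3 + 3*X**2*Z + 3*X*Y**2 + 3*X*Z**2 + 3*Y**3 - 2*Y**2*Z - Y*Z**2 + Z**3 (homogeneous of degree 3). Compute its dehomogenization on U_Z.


f(x, y) = 3*x**3 + 3*x**2 + 3*x*y**2 + 3*x + 3*y**3 - 2*y**2 - y + 1

On U_Z we set Z = 1. Each monomial c·X^i·Y^j·Z^k in F becomes c·x^i·y^j·1^k = c·x^i·y^j.
Substituting Z = 1: F(X, Y, 1) = 3*x**3 + 3*x**2 + 3*x*y**2 + 3*x + 3*y**3 - 2*y**2 - y + 1.
Note: deg(f) ≤ deg(F) = 3; strict inequality happens when F is divisible by Z (lost terms).


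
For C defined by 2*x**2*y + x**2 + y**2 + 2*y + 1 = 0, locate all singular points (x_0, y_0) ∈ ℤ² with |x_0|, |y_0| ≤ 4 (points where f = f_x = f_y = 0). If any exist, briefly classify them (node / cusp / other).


Singular points: {(0, -1)}; classification: node.

Compute partial derivatives:
  f_x = 4*x*y + 2*x.
  f_y = 2*x**2 + 2*y + 2.
Scan x_0 ∈ {−4, ..., 4}. For each x_0, f_y(x_0, y) is a polynomial in y; find its integer roots y ∈ {−4, ..., 4}, then test f_x and f at those candidates.
  x = -4: f_y(-4, y) = 2*y + 34; no integer root y with |y| ≤ 4.
  x = -3: f_y(-3, y) = 2*y + 20; no integer root y with |y| ≤ 4.
  x = -2: f_y(-2, y) = 2*y + 10; no integer root y with |y| ≤ 4.
  x = -1: f_y(-1, y) = 2*y + 4; vanishes at y ∈ {-2}. (-1, -2): f_x = 6 ≠ 0.
  x = 0: f_y(0, y) = 2*y + 2; vanishes at y ∈ {-1}. (0, -1): f_x = 0, f = 0 — SINGULAR.
  x = 1: f_y(1, y) = 2*y + 4; vanishes at y ∈ {-2}. (1, -2): f_x = -6 ≠ 0.
  x = 2: f_y(2, y) = 2*y + 10; no integer root y with |y| ≤ 4.
  x = 3: f_y(3, y) = 2*y + 20; no integer root y with |y| ≤ 4.
  x = 4: f_y(4, y) = 2*y + 34; no integer root y with |y| ≤ 4.
Only singular point on the grid: (0, -1).
Classify: substitute x = 0 + u, y = -1 + v and expand: f = 2*u**2*v - u**2 + v**2.
No constant or linear terms (consistent with a singular point). Quadratic part: -u**2 + v**2. Cubic part: 2*u**2*v.
The quadratic part v**2 - u**2 = (v − u)(v + u) splits into two distinct linear factors, so there are two distinct tangent lines y − -1 = ±(x − 0) — this is a node (ordinary double point).
Classification: node.


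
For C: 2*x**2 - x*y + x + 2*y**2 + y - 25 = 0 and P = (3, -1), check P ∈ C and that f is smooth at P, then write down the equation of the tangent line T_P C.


Tangent line at P: 14*x - 6*y - 48 = 0.

Step 1: f(3, -1) = 0, so P lies on C.
Step 2: partial derivatives
  f_x(x, y) = 4*x - y + 1, f_y(x, y) = -x + 4*y + 1.
  f_x(P) = 14, f_y(P) = -6 (gradient nonzero, so P is smooth).
Step 3: tangent line at P: 14·(x − 3) + -6·(y − -1) = 0.
Expanding: 14*x - 6*y - 48 = 0.


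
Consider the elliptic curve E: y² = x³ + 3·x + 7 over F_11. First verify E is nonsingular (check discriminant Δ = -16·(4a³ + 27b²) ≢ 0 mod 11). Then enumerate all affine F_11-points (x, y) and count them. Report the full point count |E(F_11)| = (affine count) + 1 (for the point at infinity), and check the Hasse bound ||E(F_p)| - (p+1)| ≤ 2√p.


Affine points = {(1, 0), (5, 2), (5, 9), (8, 2), (8, 9), (9, 2), (9, 9), (10, 5), (10, 6)}; affine count = 9; |E(F_11)| = 10.

Discriminant check: Δ ∝ 4a³ + 27b² = 4·3³ + 27·7² = 4·27 + 27·49 ≡ 1 (mod 11). Nonzero ⇒ E is nonsingular.
For each x ∈ F_11, compute rhs = x³ + 3·x + 7 mod 11, then count y ∈ F_11 with y² ≡ rhs.
  x = 0: rhs = 7, matching y values: none (0 points).
  x = 1: rhs = 0, matching y values: 0 (1 points).
  x = 2: rhs = 10, matching y values: none (0 points).
  x = 3: rhs = 10, matching y values: none (0 points).
  x = 4: rhs = 6, matching y values: none (0 points).
  x = 5: rhs = 4, matching y values: 2, 9 (2 points).
  x = 6: rhs = 10, matching y values: none (0 points).
  x = 7: rhs = 8, matching y values: none (0 points).
  x = 8: rhs = 4, matching y values: 2, 9 (2 points).
  x = 9: rhs = 4, matching y values: 2, 9 (2 points).
  x = 10: rhs = 3, matching y values: 5, 6 (2 points).
Total affine count: 9.
Full point count |E(F_11)| = 9 + 1 = 10.
Hasse bound: |10 − (11+1)| = |-2| = 2 ≤ 2√11 ≈ 6.6332 ✓.


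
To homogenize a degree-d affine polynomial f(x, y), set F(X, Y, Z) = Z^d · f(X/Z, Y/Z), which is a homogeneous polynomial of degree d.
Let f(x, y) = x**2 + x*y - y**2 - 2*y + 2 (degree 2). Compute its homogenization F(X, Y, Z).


F(X, Y, Z) = X**2 + X*Y - Y**2 - 2*Y*Z + 2*Z**2

deg(f) = 2.
Substitute x = X/Z, y = Y/Z into f, then multiply by Z^2.
  monomial 1·x^2·y^0 ↦ 1·X^2·Y^0·Z^0.
  monomial 1·x^1·y^1 ↦ 1·X^1·Y^1·Z^0.
  monomial -1·x^0·y^2 ↦ -1·X^0·Y^2·Z^0.
  monomial -2·x^0·y^1 ↦ -2·X^0·Y^1·Z^1.
  monomial 2·x^0·y^0 ↦ 2·X^0·Y^0·Z^2.
Collecting: F(X, Y, Z) = X**2 + X*Y - Y**2 - 2*Y*Z + 2*Z**2.


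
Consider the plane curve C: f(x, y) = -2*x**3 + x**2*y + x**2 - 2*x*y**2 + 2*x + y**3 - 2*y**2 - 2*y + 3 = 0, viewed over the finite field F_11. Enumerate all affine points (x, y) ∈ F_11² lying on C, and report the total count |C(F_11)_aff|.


Affine F_11-points: {(0, 1), (1, 1), (1, 4), (1, 10), (3, 6), (7, 5), (8, 6), (9, 6)}; count = 8.

For each of the 121 pairs (x, y) ∈ F_11², evaluate f(x, y) mod 11. Record the zeros.
  x = 0: [0↦3, 1↦0, 2↦10, 3↦6, 4↦5, 5↦2, 6↦3, 7↦3, 8↦8, 9↦2, 10↦2]  zeros at y ∈ {1}
  x = 1: [0↦4, 1↦0, 2↦5, 3↦3, 4↦0, 5↦2, 6↦4, 7↦1, 8↦10, 9↦4, 10↦0]  zeros at y ∈ {1, 4, 10}
  x = 2: [0↦6, 1↦3, 2↦5, 3↦7, 4↦4, 5↦2, 6↦7, 7↦3, 8↦7, 9↦3, 10↦8]  zeros at y ∈ ∅
  x = 3: [0↦8, 1↦8, 2↦9, 3↦6, 4↦5, 5↦1, 6↦0, 7↦8, 8↦9, 9↦9, 10↦3]  zeros at y ∈ {6}
  x = 4: [0↦9, 1↦3, 2↦5, 3↦10, 4↦2, 5↦9, 6↦4, 7↦4, 8↦4, 9↦10, 10↦6]  zeros at y ∈ ∅
  x = 5: [0↦8, 1↦9, 2↦3, 3↦7, 4↦5, 5↦3, 6↦7, 7↦1, 8↦2, 9↦5, 10↦5]  zeros at y ∈ ∅
  x = 6: [0↦4, 1↦3, 2↦2, 3↦7, 4↦2, 5↦4, 6↦8, 7↦9, 8↦2, 9↦4, 10↦10]  zeros at y ∈ ∅
  x = 7: [0↦7, 1↦6, 2↦1, 3↦9, 4↦3, 5↦0, 6↦6, 7↦5, 8↦3, 9↦6, 10↦9]  zeros at y ∈ {5}
  x = 8: [0↦5, 1↦6, 2↦10, 3↦1, 4↦7, 5↦1, 6↦0, 7↦10, 8↦4, 9↦10, 10↦1]  zeros at y ∈ {6}
  x = 9: [0↦8, 1↦2, 2↦6, 3↦4, 4↦2, 5↦6, 6↦0, 7↦1, 8↦4, 9↦4, 10↦7]  zeros at y ∈ {6}
  x = 10: [0↦4, 1↦4, 2↦10, 3↦6, 4↦9, 5↦3, 6↦5, 7↦10, 8↦2, 9↦9, 10↦4]  zeros at y ∈ ∅
Collecting zeros: affine points = {(0, 1), (1, 1), (1, 4), (1, 10), (3, 6), (7, 5), (8, 6), (9, 6)}.
Total count |C(F_11)_aff| = 8.


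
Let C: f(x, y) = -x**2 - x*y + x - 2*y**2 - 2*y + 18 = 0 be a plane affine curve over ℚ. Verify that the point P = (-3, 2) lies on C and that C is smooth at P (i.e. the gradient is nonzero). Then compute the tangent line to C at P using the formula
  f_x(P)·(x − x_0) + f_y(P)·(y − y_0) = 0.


Tangent line at P: 5*x - 7*y + 29 = 0.

Step 1: f(-3, 2) = 0, so P lies on C.
Step 2: partial derivatives
  f_x(x, y) = -2*x - y + 1, f_y(x, y) = -x - 4*y - 2.
  f_x(P) = 5, f_y(P) = -7 (gradient nonzero, so P is smooth).
Step 3: tangent line at P: 5·(x − -3) + -7·(y − 2) = 0.
Expanding: 5*x - 7*y + 29 = 0.


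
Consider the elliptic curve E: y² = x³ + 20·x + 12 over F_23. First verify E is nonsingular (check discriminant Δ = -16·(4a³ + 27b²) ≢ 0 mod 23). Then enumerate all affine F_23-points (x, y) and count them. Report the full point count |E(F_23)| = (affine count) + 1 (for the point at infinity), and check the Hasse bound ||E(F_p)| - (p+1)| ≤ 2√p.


Affine points = {(0, 9), (0, 14), (4, 8), (4, 15), (6, 7), (6, 16), (7, 9), (7, 14), (9, 1), (9, 22), (10, 4), (10, 19), (12, 5), (12, 18), (13, 10), (13, 13), (14, 0), (16, 9), (16, 14), (19, 11), (19, 12)}; affine count = 21; |E(F_23)| = 22.

Discriminant check: Δ ∝ 4a³ + 27b² = 4·20³ + 27·12² = 4·8000 + 27·144 ≡ 8 (mod 23). Nonzero ⇒ E is nonsingular.
For each x ∈ F_23, compute rhs = x³ + 20·x + 12 mod 23, then count y ∈ F_23 with y² ≡ rhs.
  x = 0: rhs = 12, matching y values: 9, 14 (2 points).
  x = 1: rhs = 10, matching y values: none (0 points).
  x = 2: rhs = 14, matching y values: none (0 points).
  x = 3: rhs = 7, matching y values: none (0 points).
  x = 4: rhs = 18, matching y values: 8, 15 (2 points).
  x = 5: rhs = 7, matching y values: none (0 points).
  x = 6: rhs = 3, matching y values: 7, 16 (2 points).
  x = 7: rhs = 12, matching y values: 9, 14 (2 points).
  x = 8: rhs = 17, matching y values: none (0 points).
  x = 9: rhs = 1, matching y values: 1, 22 (2 points).
  x = 10: rhs = 16, matching y values: 4, 19 (2 points).
  x = 11: rhs = 22, matching y values: none (0 points).
  x = 12: rhs = 2, matching y values: 5, 18 (2 points).
  x = 13: rhs = 8, matching y values: 10, 13 (2 points).
  x = 14: rhs = 0, matching y values: 0 (1 points).
  x = 15: rhs = 7, matching y values: none (0 points).
  x = 16: rhs = 12, matching y values: 9, 14 (2 points).
  x = 17: rhs = 21, matching y values: none (0 points).
  x = 18: rhs = 17, matching y values: none (0 points).
  x = 19: rhs = 6, matching y values: 11, 12 (2 points).
  x = 20: rhs = 17, matching y values: none (0 points).
  x = 21: rhs = 10, matching y values: none (0 points).
  x = 22: rhs = 14, matching y values: none (0 points).
Total affine count: 21.
Full point count |E(F_23)| = 21 + 1 = 22.
Hasse bound: |22 − (23+1)| = |-2| = 2 ≤ 2√23 ≈ 9.5917 ✓.


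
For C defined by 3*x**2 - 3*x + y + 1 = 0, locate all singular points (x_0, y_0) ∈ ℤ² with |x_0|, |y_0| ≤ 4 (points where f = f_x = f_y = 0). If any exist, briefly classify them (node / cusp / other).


No singular points in the scanned grid; C is smooth there.

Compute partial derivatives:
  f_x = 6*x - 3.
  f_y = 1.
f_y = 1 is a nonzero constant, so f_y never vanishes: no point (x, y) can satisfy f = f_x = f_y = 0. In particular no (x, y) ∈ {−4, ..., 4}² is singular; the curve is smooth.


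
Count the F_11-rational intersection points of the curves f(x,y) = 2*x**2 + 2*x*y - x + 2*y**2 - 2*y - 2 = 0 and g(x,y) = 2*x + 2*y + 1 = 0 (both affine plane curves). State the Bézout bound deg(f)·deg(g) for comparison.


Common zeros: ∅; count = 0; Bézout bound = 2.

deg(f) = 2, deg(g) = 1, so Bézout bound = 2.
Scan x ∈ F_11. For each x, list the y ∈ F_11 with f(x, y) ≡ 0 and those with g(x, y) ≡ 0 (mod 11); the common zeros in that column are the intersection.
  x = 0: f ≡ 0 at y ∈ {4, 8}; g ≡ 0 at y ∈ {5}; common: ∅.
  x = 1: f ≡ 0 at y ∈ ∅; g ≡ 0 at y ∈ {4}; common: ∅.
  x = 2: f ≡ 0 at y ∈ {4, 6}; g ≡ 0 at y ∈ {3}; common: ∅.
  x = 3: f ≡ 0 at y ∈ {10}; g ≡ 0 at y ∈ {2}; common: ∅.
  x = 4: f ≡ 0 at y ∈ {9, 10}; g ≡ 0 at y ∈ {1}; common: ∅.
  x = 5: f ≡ 0 at y ∈ ∅; g ≡ 0 at y ∈ {0}; common: ∅.
  x = 6: f ≡ 0 at y ∈ ∅; g ≡ 0 at y ∈ {10}; common: ∅.
  x = 7: f ≡ 0 at y ∈ {2, 3}; g ≡ 0 at y ∈ {9}; common: ∅.
  x = 8: f ≡ 0 at y ∈ {2}; g ≡ 0 at y ∈ {8}; common: ∅.
  x = 9: f ≡ 0 at y ∈ {6, 8}; g ≡ 0 at y ∈ {7}; common: ∅.
  x = 10: f ≡ 0 at y ∈ ∅; g ≡ 0 at y ∈ {6}; common: ∅.
Collecting: common zeros = ∅, so the count is 0.
Comparison with the Bézout bound: 0 ≤ 2 = deg(f)·deg(g), as expected for curves with no common component (the affine F_11-count falls short of the bound because intersections may lie at infinity, over extension fields, or carry multiplicity).


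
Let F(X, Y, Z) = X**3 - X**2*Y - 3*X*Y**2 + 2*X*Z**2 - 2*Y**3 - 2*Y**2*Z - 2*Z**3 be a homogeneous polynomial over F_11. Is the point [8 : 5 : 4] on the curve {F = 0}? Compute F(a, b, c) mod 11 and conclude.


F(8,5,4) ≡ 7 (mod 11); P is NOT on the curve.

Evaluate F(8, 5, 4) term-by-term (mod 11).
  X**3 ↦ 1·512·1·1 = 512
  -X**2*Y ↦ -1·64·5·1 = -320
  -3*X*Y**2 ↦ -3·8·25·1 = -600
  2*X*Z**2 ↦ 2·8·1·16 = 256
  -2*Y**3 ↦ -2·1·125·1 = -250
  -2*Y**2*Z ↦ -2·1·25·4 = -200
  -2*Z**3 ↦ -2·1·1·64 = -128
Sum: F(8, 5, 4) = (512) + (-320) + (-600) + (256) + (-250) + (-200) + (-128) = -730.
Reducing mod 11: -730 ≡ 7 (mod 11).
Since F(a, b, c) ≡ 7 ≠ 0 (mod 11), P does NOT lie on the curve.


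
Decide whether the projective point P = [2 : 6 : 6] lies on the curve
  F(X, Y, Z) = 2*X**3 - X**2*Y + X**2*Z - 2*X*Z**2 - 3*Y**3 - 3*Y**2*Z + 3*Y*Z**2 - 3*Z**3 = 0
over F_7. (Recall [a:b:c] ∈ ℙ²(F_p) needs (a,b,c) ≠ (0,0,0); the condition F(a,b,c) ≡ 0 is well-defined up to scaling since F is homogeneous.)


F(2,6,6) ≡ 4 (mod 7); P is NOT on the curve.

Evaluate F(2, 6, 6) term-by-term (mod 7).
  2*X**3 ↦ 2·8·1·1 = 16
  -X**2*Y ↦ -1·4·6·1 = -24
  X**2*Z ↦ 1·4·1·6 = 24
  -2*X*Z**2 ↦ -2·2·1·36 = -144
  -3*Y**3 ↦ -3·1·216·1 = -648
  -3*Y**2*Z ↦ -3·1·36·6 = -648
  3*Y*Z**2 ↦ 3·1·6·36 = 648
  -3*Z**3 ↦ -3·1·1·216 = -648
Sum: F(2, 6, 6) = (16) + (-24) + (24) + (-144) + (-648) + (-648) + (648) + (-648) = -1424.
Reducing mod 7: -1424 ≡ 4 (mod 7).
Since F(a, b, c) ≡ 4 ≠ 0 (mod 7), P does NOT lie on the curve.


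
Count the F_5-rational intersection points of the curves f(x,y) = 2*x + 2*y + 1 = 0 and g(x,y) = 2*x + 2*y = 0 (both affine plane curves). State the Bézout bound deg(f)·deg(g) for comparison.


Common zeros: ∅; count = 0; Bézout bound = 1.

deg(f) = 1, deg(g) = 1, so Bézout bound = 1.
Scan x ∈ F_5. For each x, list the y ∈ F_5 with f(x, y) ≡ 0 and those with g(x, y) ≡ 0 (mod 5); the common zeros in that column are the intersection.
  x = 0: f ≡ 0 at y ∈ {2}; g ≡ 0 at y ∈ {0}; common: ∅.
  x = 1: f ≡ 0 at y ∈ {1}; g ≡ 0 at y ∈ {4}; common: ∅.
  x = 2: f ≡ 0 at y ∈ {0}; g ≡ 0 at y ∈ {3}; common: ∅.
  x = 3: f ≡ 0 at y ∈ {4}; g ≡ 0 at y ∈ {2}; common: ∅.
  x = 4: f ≡ 0 at y ∈ {3}; g ≡ 0 at y ∈ {1}; common: ∅.
Collecting: common zeros = ∅, so the count is 0.
Comparison with the Bézout bound: 0 ≤ 1 = deg(f)·deg(g), as expected for curves with no common component (the affine F_5-count falls short of the bound because intersections may lie at infinity, over extension fields, or carry multiplicity).


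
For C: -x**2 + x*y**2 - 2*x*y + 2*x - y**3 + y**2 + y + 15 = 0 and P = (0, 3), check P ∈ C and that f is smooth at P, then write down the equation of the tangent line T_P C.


Tangent line at P: 5*x - 20*y + 60 = 0.

Step 1: f(0, 3) = 0, so P lies on C.
Step 2: partial derivatives
  f_x(x, y) = -2*x + y**2 - 2*y + 2, f_y(x, y) = 2*x*y - 2*x - 3*y**2 + 2*y + 1.
  f_x(P) = 5, f_y(P) = -20 (gradient nonzero, so P is smooth).
Step 3: tangent line at P: 5·(x − 0) + -20·(y − 3) = 0.
Expanding: 5*x - 20*y + 60 = 0.


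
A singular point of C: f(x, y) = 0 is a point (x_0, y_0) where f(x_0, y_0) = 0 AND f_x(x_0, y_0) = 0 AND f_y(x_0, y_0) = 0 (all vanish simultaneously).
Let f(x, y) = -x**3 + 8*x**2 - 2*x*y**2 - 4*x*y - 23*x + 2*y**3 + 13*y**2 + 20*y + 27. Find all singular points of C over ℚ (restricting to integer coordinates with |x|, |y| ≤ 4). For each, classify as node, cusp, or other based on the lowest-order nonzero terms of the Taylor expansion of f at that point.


Singular points: {(3, -1)}; classification: node.

Compute partial derivatives:
  f_x = -3*x**2 + 16*x - 2*y**2 - 4*y - 23.
  f_y = -4*x*y - 4*x + 6*y**2 + 26*y + 20.
Scan x_0 ∈ {−4, ..., 4}. For each x_0, f_y(x_0, y) is a polynomial in y; find its integer roots y ∈ {−4, ..., 4}, then test f_x and f at those candidates.
  x = -4: f_y(-4, y) = 6*y**2 + 42*y + 36; vanishes at y ∈ {-1}. (-4, -1): f_x = -133 ≠ 0.
  x = -3: f_y(-3, y) = 6*y**2 + 38*y + 32; vanishes at y ∈ {-1}. (-3, -1): f_x = -96 ≠ 0.
  x = -2: f_y(-2, y) = 6*y**2 + 34*y + 28; vanishes at y ∈ {-1}. (-2, -1): f_x = -65 ≠ 0.
  x = -1: f_y(-1, y) = 6*y**2 + 30*y + 24; vanishes at y ∈ {-4, -1}. (-1, -4): f_x = -58 ≠ 0; (-1, -1): f_x = -40 ≠ 0.
  x = 0: f_y(0, y) = 6*y**2 + 26*y + 20; vanishes at y ∈ {-1}. (0, -1): f_x = -21 ≠ 0.
  x = 1: f_y(1, y) = 6*y**2 + 22*y + 16; vanishes at y ∈ {-1}. (1, -1): f_x = -8 ≠ 0.
  x = 2: f_y(2, y) = 6*y**2 + 18*y + 12; vanishes at y ∈ {-2, -1}. (2, -2): f_x = -3 ≠ 0; (2, -1): f_x = -1 ≠ 0.
  x = 3: f_y(3, y) = 6*y**2 + 14*y + 8; vanishes at y ∈ {-1}. (3, -1): f_x = 0, f = 0 — SINGULAR.
  x = 4: f_y(4, y) = 6*y**2 + 10*y + 4; vanishes at y ∈ {-1}. (4, -1): f_x = -5 ≠ 0.
Only singular point on the grid: (3, -1).
Classify: substitute x = 3 + u, y = -1 + v and expand: f = -u**3 - u**2 - 2*u*v**2 + 2*v**3 + v**2.
No constant or linear terms (consistent with a singular point). Quadratic part: -u**2 + v**2. Cubic part: -u**3 - 2*u*v**2 + 2*v**3.
The quadratic part v**2 - u**2 = (v − u)(v + u) splits into two distinct linear factors, so there are two distinct tangent lines y − -1 = ±(x − 3) — this is a node (ordinary double point).
Classification: node.


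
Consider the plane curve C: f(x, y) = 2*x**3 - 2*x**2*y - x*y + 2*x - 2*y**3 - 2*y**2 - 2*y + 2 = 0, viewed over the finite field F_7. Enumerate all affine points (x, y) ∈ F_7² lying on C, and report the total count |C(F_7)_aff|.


Affine F_7-points: {(0, 5), (1, 2), (3, 1), (5, 4)}; count = 4.

For each of the 49 pairs (x, y) ∈ F_7², evaluate f(x, y) mod 7. Record the zeros.
  x = 0: [0↦2, 1↦3, 2↦2, 3↦1, 4↦2, 5↦0, 6↦4]  zeros at y ∈ {5}
  x = 1: [0↦6, 1↦4, 2↦0, 3↦3, 4↦1, 5↦3, 6↦4]  zeros at y ∈ {2}
  x = 2: [0↦1, 1↦6, 2↦2, 3↦5, 4↦3, 5↦5, 6↦6]  zeros at y ∈ ∅
  x = 3: [0↦6, 1↦0, 2↦6, 3↦5, 4↦6, 5↦4, 6↦1]  zeros at y ∈ {1}
  x = 4: [0↦5, 1↦5, 2↦3, 3↦1, 4↦1, 5↦5, 6↦1]  zeros at y ∈ ∅
  x = 5: [0↦3, 1↦5, 2↦5, 3↦5, 4↦0, 5↦6, 6↦4]  zeros at y ∈ {4}
  x = 6: [0↦5, 1↦5, 2↦3, 3↦1, 4↦1, 5↦5, 6↦1]  zeros at y ∈ ∅
Collecting zeros: affine points = {(0, 5), (1, 2), (3, 1), (5, 4)}.
Total count |C(F_7)_aff| = 4.


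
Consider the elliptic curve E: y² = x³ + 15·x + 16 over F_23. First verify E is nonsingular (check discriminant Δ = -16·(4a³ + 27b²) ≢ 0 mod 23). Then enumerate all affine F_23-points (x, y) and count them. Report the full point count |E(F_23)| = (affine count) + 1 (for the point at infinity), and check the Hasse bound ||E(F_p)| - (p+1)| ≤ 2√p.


Affine points = {(0, 4), (0, 19), (1, 3), (1, 20), (2, 10), (2, 13), (4, 5), (4, 18), (5, 3), (5, 20), (6, 0), (7, 2), (7, 21), (8, 2), (8, 21), (9, 11), (9, 12), (10, 4), (10, 19), (13, 4), (13, 19), (14, 7), (14, 16), (17, 3), (17, 20), (18, 0), (20, 6), (20, 17), (21, 1), (21, 22), (22, 0)}; affine count = 31; |E(F_23)| = 32.

Discriminant check: Δ ∝ 4a³ + 27b² = 4·15³ + 27·16² = 4·3375 + 27·256 ≡ 11 (mod 23). Nonzero ⇒ E is nonsingular.
For each x ∈ F_23, compute rhs = x³ + 15·x + 16 mod 23, then count y ∈ F_23 with y² ≡ rhs.
  x = 0: rhs = 16, matching y values: 4, 19 (2 points).
  x = 1: rhs = 9, matching y values: 3, 20 (2 points).
  x = 2: rhs = 8, matching y values: 10, 13 (2 points).
  x = 3: rhs = 19, matching y values: none (0 points).
  x = 4: rhs = 2, matching y values: 5, 18 (2 points).
  x = 5: rhs = 9, matching y values: 3, 20 (2 points).
  x = 6: rhs = 0, matching y values: 0 (1 points).
  x = 7: rhs = 4, matching y values: 2, 21 (2 points).
  x = 8: rhs = 4, matching y values: 2, 21 (2 points).
  x = 9: rhs = 6, matching y values: 11, 12 (2 points).
  x = 10: rhs = 16, matching y values: 4, 19 (2 points).
  x = 11: rhs = 17, matching y values: none (0 points).
  x = 12: rhs = 15, matching y values: none (0 points).
  x = 13: rhs = 16, matching y values: 4, 19 (2 points).
  x = 14: rhs = 3, matching y values: 7, 16 (2 points).
  x = 15: rhs = 5, matching y values: none (0 points).
  x = 16: rhs = 5, matching y values: none (0 points).
  x = 17: rhs = 9, matching y values: 3, 20 (2 points).
  x = 18: rhs = 0, matching y values: 0 (1 points).
  x = 19: rhs = 7, matching y values: none (0 points).
  x = 20: rhs = 13, matching y values: 6, 17 (2 points).
  x = 21: rhs = 1, matching y values: 1, 22 (2 points).
  x = 22: rhs = 0, matching y values: 0 (1 points).
Total affine count: 31.
Full point count |E(F_23)| = 31 + 1 = 32.
Hasse bound: |32 − (23+1)| = |8| = 8 ≤ 2√23 ≈ 9.5917 ✓.


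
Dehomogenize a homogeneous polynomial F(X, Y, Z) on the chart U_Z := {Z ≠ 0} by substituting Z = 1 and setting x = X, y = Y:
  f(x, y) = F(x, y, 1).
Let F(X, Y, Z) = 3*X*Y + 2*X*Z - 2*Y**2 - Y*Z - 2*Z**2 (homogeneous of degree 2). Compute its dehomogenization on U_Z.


f(x, y) = 3*x*y + 2*x - 2*y**2 - y - 2

On U_Z we set Z = 1. Each monomial c·X^i·Y^j·Z^k in F becomes c·x^i·y^j·1^k = c·x^i·y^j.
Substituting Z = 1: F(X, Y, 1) = 3*x*y + 2*x - 2*y**2 - y - 2.
Note: deg(f) ≤ deg(F) = 2; strict inequality happens when F is divisible by Z (lost terms).


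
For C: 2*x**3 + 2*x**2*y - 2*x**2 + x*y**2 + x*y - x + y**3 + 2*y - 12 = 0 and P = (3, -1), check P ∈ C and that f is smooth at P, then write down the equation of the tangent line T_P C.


Tangent line at P: 29*x + 20*y - 67 = 0.

Step 1: f(3, -1) = 0, so P lies on C.
Step 2: partial derivatives
  f_x(x, y) = 6*x**2 + 4*x*y - 4*x + y**2 + y - 1, f_y(x, y) = 2*x**2 + 2*x*y + x + 3*y**2 + 2.
  f_x(P) = 29, f_y(P) = 20 (gradient nonzero, so P is smooth).
Step 3: tangent line at P: 29·(x − 3) + 20·(y − -1) = 0.
Expanding: 29*x + 20*y - 67 = 0.


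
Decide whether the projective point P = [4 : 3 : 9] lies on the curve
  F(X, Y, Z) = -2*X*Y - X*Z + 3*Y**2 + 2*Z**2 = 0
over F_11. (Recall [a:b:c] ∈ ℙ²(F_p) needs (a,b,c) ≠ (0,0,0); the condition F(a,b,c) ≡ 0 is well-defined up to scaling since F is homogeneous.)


F(4,3,9) ≡ 8 (mod 11); P is NOT on the curve.

Evaluate F(4, 3, 9) term-by-term (mod 11).
  -2*X*Y ↦ -2·4·3·1 = -24
  -X*Z ↦ -1·4·1·9 = -36
  3*Y**2 ↦ 3·1·9·1 = 27
  2*Z**2 ↦ 2·1·1·81 = 162
Sum: F(4, 3, 9) = (-24) + (-36) + (27) + (162) = 129.
Reducing mod 11: 129 ≡ 8 (mod 11).
Since F(a, b, c) ≡ 8 ≠ 0 (mod 11), P does NOT lie on the curve.


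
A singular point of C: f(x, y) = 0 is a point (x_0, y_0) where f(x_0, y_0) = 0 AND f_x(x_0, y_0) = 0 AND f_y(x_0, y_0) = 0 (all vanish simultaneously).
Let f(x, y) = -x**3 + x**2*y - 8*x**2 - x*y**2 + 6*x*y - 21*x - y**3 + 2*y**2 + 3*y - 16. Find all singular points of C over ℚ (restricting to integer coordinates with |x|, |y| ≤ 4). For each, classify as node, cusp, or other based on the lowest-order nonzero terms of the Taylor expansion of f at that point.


Singular points: {(-2, 1)}; classification: node.

Compute partial derivatives:
  f_x = -3*x**2 + 2*x*y - 16*x - y**2 + 6*y - 21.
  f_y = x**2 - 2*x*y + 6*x - 3*y**2 + 4*y + 3.
Scan x_0 ∈ {−4, ..., 4}. For each x_0, f_y(x_0, y) is a polynomial in y; find its integer roots y ∈ {−4, ..., 4}, then test f_x and f at those candidates.
  x = -4: f_y(-4, y) = -3*y**2 + 12*y - 5; no integer root y with |y| ≤ 4.
  x = -3: f_y(-3, y) = -3*y**2 + 10*y - 6; no integer root y with |y| ≤ 4.
  x = -2: f_y(-2, y) = -3*y**2 + 8*y - 5; vanishes at y ∈ {1}. (-2, 1): f_x = 0, f = 0 — SINGULAR.
  x = -1: f_y(-1, y) = -3*y**2 + 6*y - 2; no integer root y with |y| ≤ 4.
  x = 0: f_y(0, y) = -3*y**2 + 4*y + 3; no integer root y with |y| ≤ 4.
  x = 1: f_y(1, y) = -3*y**2 + 2*y + 10; no integer root y with |y| ≤ 4.
  x = 2: f_y(2, y) = 19 - 3*y**2; no integer root y with |y| ≤ 4.
  x = 3: f_y(3, y) = -3*y**2 - 2*y + 30; no integer root y with |y| ≤ 4.
  x = 4: f_y(4, y) = -3*y**2 - 4*y + 43; no integer root y with |y| ≤ 4.
Only singular point on the grid: (-2, 1).
Classify: substitute x = -2 + u, y = 1 + v and expand: f = -u**3 + u**2*v - u**2 - u*v**2 - v**3 + v**2.
No constant or linear terms (consistent with a singular point). Quadratic part: -u**2 + v**2. Cubic part: -u**3 + u**2*v - u*v**2 - v**3.
The quadratic part v**2 - u**2 = (v − u)(v + u) splits into two distinct linear factors, so there are two distinct tangent lines y − 1 = ±(x − -2) — this is a node (ordinary double point).
Classification: node.


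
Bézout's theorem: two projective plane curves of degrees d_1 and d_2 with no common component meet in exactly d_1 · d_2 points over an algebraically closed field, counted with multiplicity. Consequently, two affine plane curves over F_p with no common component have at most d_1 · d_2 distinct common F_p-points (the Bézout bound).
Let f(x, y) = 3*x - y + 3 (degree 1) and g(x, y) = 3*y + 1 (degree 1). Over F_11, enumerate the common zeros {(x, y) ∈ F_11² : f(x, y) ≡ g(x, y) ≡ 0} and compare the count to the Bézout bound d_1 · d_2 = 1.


Common zeros: {(5, 7)}; count = 1; Bézout bound = 1.

deg(f) = 1, deg(g) = 1, so Bézout bound = 1.
Scan x ∈ F_11. For each x, list the y ∈ F_11 with f(x, y) ≡ 0 and those with g(x, y) ≡ 0 (mod 11); the common zeros in that column are the intersection.
  x = 0: f ≡ 0 at y ∈ {3}; g ≡ 0 at y ∈ {7}; common: ∅.
  x = 1: f ≡ 0 at y ∈ {6}; g ≡ 0 at y ∈ {7}; common: ∅.
  x = 2: f ≡ 0 at y ∈ {9}; g ≡ 0 at y ∈ {7}; common: ∅.
  x = 3: f ≡ 0 at y ∈ {1}; g ≡ 0 at y ∈ {7}; common: ∅.
  x = 4: f ≡ 0 at y ∈ {4}; g ≡ 0 at y ∈ {7}; common: ∅.
  x = 5: f ≡ 0 at y ∈ {7}; g ≡ 0 at y ∈ {7}; common: {7}.
  x = 6: f ≡ 0 at y ∈ {10}; g ≡ 0 at y ∈ {7}; common: ∅.
  x = 7: f ≡ 0 at y ∈ {2}; g ≡ 0 at y ∈ {7}; common: ∅.
  x = 8: f ≡ 0 at y ∈ {5}; g ≡ 0 at y ∈ {7}; common: ∅.
  x = 9: f ≡ 0 at y ∈ {8}; g ≡ 0 at y ∈ {7}; common: ∅.
  x = 10: f ≡ 0 at y ∈ {0}; g ≡ 0 at y ∈ {7}; common: ∅.
Collecting: common zeros = {(5, 7)}, so the count is 1.
Comparison with the Bézout bound: 1 ≤ 1 = deg(f)·deg(g), as expected for curves with no common component (the bound is attained).


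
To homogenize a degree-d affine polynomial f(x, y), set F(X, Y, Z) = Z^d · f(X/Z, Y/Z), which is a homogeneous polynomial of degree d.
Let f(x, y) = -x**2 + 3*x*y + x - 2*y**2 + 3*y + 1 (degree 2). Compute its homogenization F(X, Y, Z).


F(X, Y, Z) = -X**2 + 3*X*Y + X*Z - 2*Y**2 + 3*Y*Z + Z**2

deg(f) = 2.
Substitute x = X/Z, y = Y/Z into f, then multiply by Z^2.
  monomial -1·x^2·y^0 ↦ -1·X^2·Y^0·Z^0.
  monomial 3·x^1·y^1 ↦ 3·X^1·Y^1·Z^0.
  monomial 1·x^1·y^0 ↦ 1·X^1·Y^0·Z^1.
  monomial -2·x^0·y^2 ↦ -2·X^0·Y^2·Z^0.
  monomial 3·x^0·y^1 ↦ 3·X^0·Y^1·Z^1.
  monomial 1·x^0·y^0 ↦ 1·X^0·Y^0·Z^2.
Collecting: F(X, Y, Z) = -X**2 + 3*X*Y + X*Z - 2*Y**2 + 3*Y*Z + Z**2.


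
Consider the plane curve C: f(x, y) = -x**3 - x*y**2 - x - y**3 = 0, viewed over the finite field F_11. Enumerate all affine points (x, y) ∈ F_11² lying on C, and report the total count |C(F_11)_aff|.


Affine F_11-points: {(0, 0), (2, 3), (2, 7), (2, 10), (4, 8), (7, 3), (9, 1), (9, 4), (9, 8)}; count = 9.

For each of the 121 pairs (x, y) ∈ F_11², evaluate f(x, y) mod 11. Record the zeros.
  x = 0: [0↦0, 1↦10, 2↦3, 3↦6, 4↦2, 5↦7, 6↦4, 7↦9, 8↦5, 9↦8, 10↦1]  zeros at y ∈ {0}
  x = 1: [0↦9, 1↦7, 2↦8, 3↦6, 4↦6, 5↦2, 6↦10, 7↦2, 8↦5, 9↦2, 10↦9]  zeros at y ∈ ∅
  x = 2: [0↦1, 1↦9, 2↦7, 3↦0, 4↦4, 5↦2, 6↦10, 7↦0, 8↦10, 9↦1, 10↦0]  zeros at y ∈ {3, 7, 10}
  x = 3: [0↦3, 1↦10, 2↦5, 3↦4, 4↦1, 5↦1, 6↦9, 7↦8, 8↦3, 9↦10, 10↦1]  zeros at y ∈ ∅
  x = 4: [0↦9, 1↦4, 2↦7, 3↦1, 4↦2, 5↦4, 6↦1, 7↦9, 8↦0, 9↦1, 10↦6]  zeros at y ∈ {8}
  x = 5: [0↦2, 1↦7, 2↦7, 3↦7, 4↦1, 5↦5, 6↦2, 7↦8, 8↦6, 9↦1, 10↦9]  zeros at y ∈ ∅
  x = 6: [0↦9, 1↦2, 2↦10, 3↦5, 4↦3, 5↦9, 6↦6, 7↦10, 8↦4, 9↦4, 10↦4]  zeros at y ∈ ∅
  x = 7: [0↦2, 1↦5, 2↦10, 3↦0, 4↦2, 5↦10, 6↦7, 7↦9, 8↦10, 9↦4, 10↦7]  zeros at y ∈ {3}
  x = 8: [0↦8, 1↦10, 2↦1, 3↦8, 4↦3, 5↦2, 6↦10, 7↦10, 8↦7, 9↦6, 10↦1]  zeros at y ∈ ∅
  x = 9: [0↦10, 1↦0, 2↦10, 3↦1, 4↦0, 5↦1, 6↦9, 7↦7, 8↦0, 9↦4, 10↦2]  zeros at y ∈ {1, 4, 8}
  x = 10: [0↦2, 1↦2, 2↦9, 3↦6, 4↦9, 5↦1, 6↦9, 7↦5, 8↦5, 9↦3, 10↦4]  zeros at y ∈ ∅
Collecting zeros: affine points = {(0, 0), (2, 3), (2, 7), (2, 10), (4, 8), (7, 3), (9, 1), (9, 4), (9, 8)}.
Total count |C(F_11)_aff| = 9.


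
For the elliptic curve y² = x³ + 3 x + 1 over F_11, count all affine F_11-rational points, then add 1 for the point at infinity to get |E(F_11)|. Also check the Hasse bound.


Affine points = {(0, 1), (0, 10), (1, 4), (1, 7), (2, 2), (2, 9), (3, 2), (3, 9), (4, 0), (5, 3), (5, 8), (6, 2), (6, 9), (8, 3), (8, 8), (9, 3), (9, 8)}; affine count = 17; |E(F_11)| = 18.

Discriminant check: Δ ∝ 4a³ + 27b² = 4·3³ + 27·1² = 4·27 + 27·1 ≡ 3 (mod 11). Nonzero ⇒ E is nonsingular.
For each x ∈ F_11, compute rhs = x³ + 3·x + 1 mod 11, then count y ∈ F_11 with y² ≡ rhs.
  x = 0: rhs = 1, matching y values: 1, 10 (2 points).
  x = 1: rhs = 5, matching y values: 4, 7 (2 points).
  x = 2: rhs = 4, matching y values: 2, 9 (2 points).
  x = 3: rhs = 4, matching y values: 2, 9 (2 points).
  x = 4: rhs = 0, matching y values: 0 (1 points).
  x = 5: rhs = 9, matching y values: 3, 8 (2 points).
  x = 6: rhs = 4, matching y values: 2, 9 (2 points).
  x = 7: rhs = 2, matching y values: none (0 points).
  x = 8: rhs = 9, matching y values: 3, 8 (2 points).
  x = 9: rhs = 9, matching y values: 3, 8 (2 points).
  x = 10: rhs = 8, matching y values: none (0 points).
Total affine count: 17.
Full point count |E(F_11)| = 17 + 1 = 18.
Hasse bound: |18 − (11+1)| = |6| = 6 ≤ 2√11 ≈ 6.6332 ✓.


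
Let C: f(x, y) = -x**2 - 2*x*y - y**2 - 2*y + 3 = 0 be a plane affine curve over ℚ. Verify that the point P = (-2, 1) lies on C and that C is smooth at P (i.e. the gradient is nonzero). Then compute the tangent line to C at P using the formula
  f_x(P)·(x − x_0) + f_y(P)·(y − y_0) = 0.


Tangent line at P: 2*x + 4 = 0.

Step 1: f(-2, 1) = 0, so P lies on C.
Step 2: partial derivatives
  f_x(x, y) = -2*x - 2*y, f_y(x, y) = -2*x - 2*y - 2.
  f_x(P) = 2, f_y(P) = 0 (gradient nonzero, so P is smooth).
Step 3: tangent line at P: 2·(x − -2) + 0·(y − 1) = 0.
Expanding: 2*x + 4 = 0.
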